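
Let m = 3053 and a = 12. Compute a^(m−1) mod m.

522

12^1 ≡ 12 (mod 3053)
12^2 ≡ 12^2 = 144 ≡ 144 (mod 3053)
12^4 ≡ 144^2 = 20736 ≡ 2418 (mod 3053)
12^8 ≡ 2418^2 = 5846724 ≡ 229 (mod 3053)
12^16 ≡ 229^2 = 52441 ≡ 540 (mod 3053)
12^32 ≡ 540^2 = 291600 ≡ 1565 (mod 3053)
12^64 ≡ 1565^2 = 2449225 ≡ 719 (mod 3053)
12^128 ≡ 719^2 = 516961 ≡ 1004 (mod 3053)
12^256 ≡ 1004^2 = 1008016 ≡ 526 (mod 3053)
12^512 ≡ 526^2 = 276676 ≡ 1906 (mod 3053)
12^1024 ≡ 1906^2 = 3632836 ≡ 2819 (mod 3053)
12^2048 ≡ 2819^2 = 7946761 ≡ 2855 (mod 3053)
3052 = 2048 + 512 + 256 + 128 + 64 + 32 + 8 + 4 in binary powers of 2.
So 12^3052 ≡ 2855 · 1906 · 526 · 1004 · 719 · 1565 · 229 · 2418 ≡ 522 (mod 3053).
Since 522 ≠ 1, base 12 is a Fermat witness: 3053 is composite.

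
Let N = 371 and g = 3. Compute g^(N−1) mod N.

3^1 ≡ 3 (mod 371)
3^2 ≡ 3^2 = 9 ≡ 9 (mod 371)
3^4 ≡ 9^2 = 81 ≡ 81 (mod 371)
3^8 ≡ 81^2 = 6561 ≡ 254 (mod 371)
3^16 ≡ 254^2 = 64516 ≡ 333 (mod 371)
3^32 ≡ 333^2 = 110889 ≡ 331 (mod 371)
3^64 ≡ 331^2 = 109561 ≡ 116 (mod 371)
3^128 ≡ 116^2 = 13456 ≡ 100 (mod 371)
3^256 ≡ 100^2 = 10000 ≡ 354 (mod 371)
370 = 256 + 64 + 32 + 16 + 2 in binary powers of 2.
So 3^370 ≡ 354 · 116 · 331 · 333 · 9 ≡ 305 (mod 371).
Since 305 ≠ 1, base 3 is a Fermat witness: 371 is composite.

305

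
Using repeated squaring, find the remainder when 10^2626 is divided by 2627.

10

10^1 ≡ 10 (mod 2627)
10^2 ≡ 10^2 = 100 ≡ 100 (mod 2627)
10^4 ≡ 100^2 = 10000 ≡ 2119 (mod 2627)
10^8 ≡ 2119^2 = 4490161 ≡ 618 (mod 2627)
10^16 ≡ 618^2 = 381924 ≡ 1009 (mod 2627)
10^32 ≡ 1009^2 = 1018081 ≡ 1432 (mod 2627)
10^64 ≡ 1432^2 = 2050624 ≡ 1564 (mod 2627)
10^128 ≡ 1564^2 = 2446096 ≡ 359 (mod 2627)
10^256 ≡ 359^2 = 128881 ≡ 158 (mod 2627)
10^512 ≡ 158^2 = 24964 ≡ 1321 (mod 2627)
10^1024 ≡ 1321^2 = 1745041 ≡ 713 (mod 2627)
10^2048 ≡ 713^2 = 508369 ≡ 1358 (mod 2627)
2626 = 2048 + 512 + 64 + 2 in binary powers of 2.
So 10^2626 ≡ 1358 · 1321 · 1564 · 100 ≡ 10 (mod 2627).
Since 10 ≠ 1, base 10 is a Fermat witness: 2627 is composite.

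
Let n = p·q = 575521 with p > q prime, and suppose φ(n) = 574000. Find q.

φ(n) = (p−1)(q−1) = n − (p+q) + 1, so p + q = 575521 − 574000 + 1 = 1522.
p and q are the roots of t² − 1522t + 575521 = 0.
Discriminant: 1522² − 4·575521 = 2316484 − 2302084 = 14400; √14400 = 120.
q = (1522 − 120)/2 = 701, p = (1522 + 120)/2 = 821.
Check: 701 · 821 = 575521.

701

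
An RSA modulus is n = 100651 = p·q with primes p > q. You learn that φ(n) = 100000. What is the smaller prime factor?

251

φ(n) = (p−1)(q−1) = n − (p+q) + 1, so p + q = 100651 − 100000 + 1 = 652.
p and q are the roots of t² − 652t + 100651 = 0.
Discriminant: 652² − 4·100651 = 425104 − 402604 = 22500; √22500 = 150.
q = (652 − 150)/2 = 251, p = (652 + 150)/2 = 401.
Check: 251 · 401 = 100651.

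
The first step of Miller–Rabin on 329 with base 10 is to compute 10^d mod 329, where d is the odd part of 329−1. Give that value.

329 − 1 = 328 = 2^3 · 41, so d = 41.
10^1 ≡ 10 (mod 329)
10^2 ≡ 10^2 = 100 ≡ 100 (mod 329)
10^4 ≡ 100^2 = 10000 ≡ 130 (mod 329)
10^8 ≡ 130^2 = 16900 ≡ 121 (mod 329)
10^16 ≡ 121^2 = 14641 ≡ 165 (mod 329)
10^32 ≡ 165^2 = 27225 ≡ 247 (mod 329)
41 = 32 + 8 + 1 in binary powers of 2.
So 10^41 ≡ 247 · 121 · 10 ≡ 138 (mod 329).
Squaring chain: 138 → 291 → 128; never reaches −1, so base 10 is a Miller–Rabin witness that 329 is composite.

138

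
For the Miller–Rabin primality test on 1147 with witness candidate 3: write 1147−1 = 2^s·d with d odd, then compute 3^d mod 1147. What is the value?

1147 − 1 = 1146 = 2^1 · 573, so d = 573.
3^1 ≡ 3 (mod 1147)
3^2 ≡ 3^2 = 9 ≡ 9 (mod 1147)
3^4 ≡ 9^2 = 81 ≡ 81 (mod 1147)
3^8 ≡ 81^2 = 6561 ≡ 826 (mod 1147)
3^16 ≡ 826^2 = 682276 ≡ 958 (mod 1147)
3^32 ≡ 958^2 = 917764 ≡ 164 (mod 1147)
3^64 ≡ 164^2 = 26896 ≡ 515 (mod 1147)
3^128 ≡ 515^2 = 265225 ≡ 268 (mod 1147)
3^256 ≡ 268^2 = 71824 ≡ 710 (mod 1147)
3^512 ≡ 710^2 = 504100 ≡ 567 (mod 1147)
573 = 512 + 32 + 16 + 8 + 4 + 1 in binary powers of 2.
So 3^573 ≡ 567 · 164 · 958 · 826 · 81 · 3 ≡ 492 (mod 1147).
Squaring chain: 492; never reaches −1, so base 3 is a Miller–Rabin witness that 1147 is composite.

492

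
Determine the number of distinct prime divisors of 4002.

4

4002 = 2 · 2001
2001 = 3 · 667
667 = 23 · 29
4002 = 2 · 3 · 23 · 29, which has 4 distinct prime factors.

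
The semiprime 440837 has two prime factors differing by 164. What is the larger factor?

Since p = q + 164, we have 440837 = q(q + 164), so q² + 164q − 440837 = 0.
Discriminant: 164² + 4·440837 = 26896 + 1763348 = 1790244; √1790244 = 1338.
q = (−164 + 1338)/2 = 587, and p = q + 164 = 751.
Check: 587 · 751 = 440837.

751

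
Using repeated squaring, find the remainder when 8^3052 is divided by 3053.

2581

8^1 ≡ 8 (mod 3053)
8^2 ≡ 8^2 = 64 ≡ 64 (mod 3053)
8^4 ≡ 64^2 = 4096 ≡ 1043 (mod 3053)
8^8 ≡ 1043^2 = 1087849 ≡ 981 (mod 3053)
8^16 ≡ 981^2 = 962361 ≡ 666 (mod 3053)
8^32 ≡ 666^2 = 443556 ≡ 871 (mod 3053)
8^64 ≡ 871^2 = 758641 ≡ 1497 (mod 3053)
8^128 ≡ 1497^2 = 2241009 ≡ 107 (mod 3053)
8^256 ≡ 107^2 = 11449 ≡ 2290 (mod 3053)
8^512 ≡ 2290^2 = 5244100 ≡ 2099 (mod 3053)
8^1024 ≡ 2099^2 = 4405801 ≡ 322 (mod 3053)
8^2048 ≡ 322^2 = 103684 ≡ 2935 (mod 3053)
3052 = 2048 + 512 + 256 + 128 + 64 + 32 + 8 + 4 in binary powers of 2.
So 8^3052 ≡ 2935 · 2099 · 2290 · 107 · 1497 · 871 · 981 · 1043 ≡ 2581 (mod 3053).
Since 2581 ≠ 1, base 8 is a Fermat witness: 3053 is composite.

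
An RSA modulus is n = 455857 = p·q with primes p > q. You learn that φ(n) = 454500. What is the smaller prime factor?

φ(n) = (p−1)(q−1) = n − (p+q) + 1, so p + q = 455857 − 454500 + 1 = 1358.
p and q are the roots of t² − 1358t + 455857 = 0.
Discriminant: 1358² − 4·455857 = 1844164 − 1823428 = 20736; √20736 = 144.
q = (1358 − 144)/2 = 607, p = (1358 + 144)/2 = 751.
Check: 607 · 751 = 455857.

607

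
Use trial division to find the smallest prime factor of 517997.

19

517997 is odd.
Digit sum 38, not divisible by 3.
Ends in 7: not divisible by 5.
7: 517997 = 7·73999 + 4
11: 517997 = 11·47090 + 7
13: 517997 = 13·39845 + 12
17: 517997 = 17·30470 + 7
19: 517997 = 19·27263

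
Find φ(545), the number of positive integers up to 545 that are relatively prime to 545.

Factor: 545 = 5 · 109.
φ(545) = (5−1) · (109−1) = 4 · 108 = 432.

432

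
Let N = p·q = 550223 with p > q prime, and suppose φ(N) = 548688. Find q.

φ(n) = (p−1)(q−1) = n − (p+q) + 1, so p + q = 550223 − 548688 + 1 = 1536.
p and q are the roots of t² − 1536t + 550223 = 0.
Discriminant: 1536² − 4·550223 = 2359296 − 2200892 = 158404; √158404 = 398.
q = (1536 − 398)/2 = 569, p = (1536 + 398)/2 = 967.
Check: 569 · 967 = 550223.

569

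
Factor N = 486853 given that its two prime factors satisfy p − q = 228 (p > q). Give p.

821

Since p = q + 228, we have 486853 = q(q + 228), so q² + 228q − 486853 = 0.
Discriminant: 228² + 4·486853 = 51984 + 1947412 = 1999396; √1999396 = 1414.
q = (−228 + 1414)/2 = 593, and p = q + 228 = 821.
Check: 593 · 821 = 486853.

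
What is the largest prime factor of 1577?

83

1577 = 19 · 83
83 is prime.
So 1577 = 19 · 83; the largest prime factor is 83.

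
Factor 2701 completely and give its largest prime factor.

2701 = 37 · 73
73 is prime.
So 2701 = 37 · 73; the largest prime factor is 73.

73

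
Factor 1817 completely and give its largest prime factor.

79

1817 = 23 · 79
79 is prime.
So 1817 = 23 · 79; the largest prime factor is 79.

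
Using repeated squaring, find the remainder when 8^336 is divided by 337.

8^1 ≡ 8 (mod 337)
8^2 ≡ 8^2 = 64 ≡ 64 (mod 337)
8^4 ≡ 64^2 = 4096 ≡ 52 (mod 337)
8^8 ≡ 52^2 = 2704 ≡ 8 (mod 337)
8^16 ≡ 8^2 = 64 ≡ 64 (mod 337)
8^32 ≡ 64^2 = 4096 ≡ 52 (mod 337)
8^64 ≡ 52^2 = 2704 ≡ 8 (mod 337)
8^128 ≡ 8^2 = 64 ≡ 64 (mod 337)
8^256 ≡ 64^2 = 4096 ≡ 52 (mod 337)
336 = 256 + 64 + 16 in binary powers of 2.
So 8^336 ≡ 52 · 8 · 64 ≡ 1 (mod 337).
Since the result is 1, base 8 gives no evidence that 337 is composite.

1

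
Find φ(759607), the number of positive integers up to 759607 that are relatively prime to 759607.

729600

Factor: 759607 = 41 · 97 · 191.
φ(759607) = (41−1) · (97−1) · (191−1) = 40 · 96 · 190 = 729600.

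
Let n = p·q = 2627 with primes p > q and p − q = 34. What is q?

37

Since p = q + 34, we have 2627 = q(q + 34), so q² + 34q − 2627 = 0.
Discriminant: 34² + 4·2627 = 1156 + 10508 = 11664; √11664 = 108.
q = (−34 + 108)/2 = 37, and p = q + 34 = 71.
Check: 37 · 71 = 2627.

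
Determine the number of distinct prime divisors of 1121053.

1121053 = 29^2 · 1333
1333 = 31 · 43
1121053 = 29^2 · 31 · 43, which has 3 distinct prime factors.

3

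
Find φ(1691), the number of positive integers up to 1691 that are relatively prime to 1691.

Factor: 1691 = 19 · 89.
φ(1691) = (19−1) · (89−1) = 18 · 88 = 1584.

1584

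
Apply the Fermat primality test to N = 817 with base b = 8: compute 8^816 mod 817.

8^1 ≡ 8 (mod 817)
8^2 ≡ 8^2 = 64 ≡ 64 (mod 817)
8^4 ≡ 64^2 = 4096 ≡ 11 (mod 817)
8^8 ≡ 11^2 = 121 ≡ 121 (mod 817)
8^16 ≡ 121^2 = 14641 ≡ 752 (mod 817)
8^32 ≡ 752^2 = 565504 ≡ 140 (mod 817)
8^64 ≡ 140^2 = 19600 ≡ 809 (mod 817)
8^128 ≡ 809^2 = 654481 ≡ 64 (mod 817)
8^256 ≡ 64^2 = 4096 ≡ 11 (mod 817)
8^512 ≡ 11^2 = 121 ≡ 121 (mod 817)
816 = 512 + 256 + 32 + 16 in binary powers of 2.
So 8^816 ≡ 121 · 11 · 140 · 752 ≡ 742 (mod 817).
Since 742 ≠ 1, base 8 is a Fermat witness: 817 is composite.

742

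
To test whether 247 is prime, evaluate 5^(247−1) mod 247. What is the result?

5^1 ≡ 5 (mod 247)
5^2 ≡ 5^2 = 25 ≡ 25 (mod 247)
5^4 ≡ 25^2 = 625 ≡ 131 (mod 247)
5^8 ≡ 131^2 = 17161 ≡ 118 (mod 247)
5^16 ≡ 118^2 = 13924 ≡ 92 (mod 247)
5^32 ≡ 92^2 = 8464 ≡ 66 (mod 247)
5^64 ≡ 66^2 = 4356 ≡ 157 (mod 247)
5^128 ≡ 157^2 = 24649 ≡ 196 (mod 247)
246 = 128 + 64 + 32 + 16 + 4 + 2 in binary powers of 2.
So 5^246 ≡ 196 · 157 · 66 · 92 · 131 · 25 ≡ 220 (mod 247).
Since 220 ≠ 1, base 5 is a Fermat witness: 247 is composite.

220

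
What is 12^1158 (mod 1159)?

12^1 ≡ 12 (mod 1159)
12^2 ≡ 12^2 = 144 ≡ 144 (mod 1159)
12^4 ≡ 144^2 = 20736 ≡ 1033 (mod 1159)
12^8 ≡ 1033^2 = 1067089 ≡ 809 (mod 1159)
12^16 ≡ 809^2 = 654481 ≡ 805 (mod 1159)
12^32 ≡ 805^2 = 648025 ≡ 144 (mod 1159)
12^64 ≡ 144^2 = 20736 ≡ 1033 (mod 1159)
12^128 ≡ 1033^2 = 1067089 ≡ 809 (mod 1159)
12^256 ≡ 809^2 = 654481 ≡ 805 (mod 1159)
12^512 ≡ 805^2 = 648025 ≡ 144 (mod 1159)
12^1024 ≡ 144^2 = 20736 ≡ 1033 (mod 1159)
1158 = 1024 + 128 + 4 + 2 in binary powers of 2.
So 12^1158 ≡ 1033 · 809 · 1033 · 144 ≡ 20 (mod 1159).
Since 20 ≠ 1, base 12 is a Fermat witness: 1159 is composite.

20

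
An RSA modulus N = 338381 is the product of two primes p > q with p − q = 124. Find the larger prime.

647

Since p = q + 124, we have 338381 = q(q + 124), so q² + 124q − 338381 = 0.
Discriminant: 124² + 4·338381 = 15376 + 1353524 = 1368900; √1368900 = 1170.
q = (−124 + 1170)/2 = 523, and p = q + 124 = 647.
Check: 523 · 647 = 338381.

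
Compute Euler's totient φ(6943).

Factor: 6943 = 53 · 131.
φ(6943) = (53−1) · (131−1) = 52 · 130 = 6760.

6760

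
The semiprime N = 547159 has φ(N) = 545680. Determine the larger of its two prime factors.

761

φ(n) = (p−1)(q−1) = n − (p+q) + 1, so p + q = 547159 − 545680 + 1 = 1480.
p and q are the roots of t² − 1480t + 547159 = 0.
Discriminant: 1480² − 4·547159 = 2190400 − 2188636 = 1764; √1764 = 42.
q = (1480 − 42)/2 = 719, p = (1480 + 42)/2 = 761.
Check: 719 · 761 = 547159.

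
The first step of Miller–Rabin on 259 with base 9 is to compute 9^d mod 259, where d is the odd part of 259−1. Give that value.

259 − 1 = 258 = 2^1 · 129, so d = 129.
9^1 ≡ 9 (mod 259)
9^2 ≡ 9^2 = 81 ≡ 81 (mod 259)
9^4 ≡ 81^2 = 6561 ≡ 86 (mod 259)
9^8 ≡ 86^2 = 7396 ≡ 144 (mod 259)
9^16 ≡ 144^2 = 20736 ≡ 16 (mod 259)
9^32 ≡ 16^2 = 256 ≡ 256 (mod 259)
9^64 ≡ 256^2 = 65536 ≡ 9 (mod 259)
9^128 ≡ 9^2 = 81 ≡ 81 (mod 259)
129 = 128 + 1 in binary powers of 2.
So 9^129 ≡ 81 · 9 ≡ 211 (mod 259).
Squaring chain: 211; never reaches −1, so base 9 is a Miller–Rabin witness that 259 is composite.

211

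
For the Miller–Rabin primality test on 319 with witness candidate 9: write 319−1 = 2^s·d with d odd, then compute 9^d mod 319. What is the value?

5

319 − 1 = 318 = 2^1 · 159, so d = 159.
9^1 ≡ 9 (mod 319)
9^2 ≡ 9^2 = 81 ≡ 81 (mod 319)
9^4 ≡ 81^2 = 6561 ≡ 181 (mod 319)
9^8 ≡ 181^2 = 32761 ≡ 223 (mod 319)
9^16 ≡ 223^2 = 49729 ≡ 284 (mod 319)
9^32 ≡ 284^2 = 80656 ≡ 268 (mod 319)
9^64 ≡ 268^2 = 71824 ≡ 49 (mod 319)
9^128 ≡ 49^2 = 2401 ≡ 168 (mod 319)
159 = 128 + 16 + 8 + 4 + 2 + 1 in binary powers of 2.
So 9^159 ≡ 168 · 284 · 223 · 181 · 81 · 9 ≡ 5 (mod 319).
Squaring chain: 5; never reaches −1, so base 9 is a Miller–Rabin witness that 319 is composite.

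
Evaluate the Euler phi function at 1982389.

1933440

Factor: 1982389 = 97 · 107 · 191.
φ(1982389) = (97−1) · (107−1) · (191−1) = 96 · 106 · 190 = 1933440.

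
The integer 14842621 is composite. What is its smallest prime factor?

71

14842621 is odd.
Digit sum 28, not divisible by 3.
Ends in 1: not divisible by 5.
7: 14842621 = 7·2120374 + 3
11: 14842621 = 11·1349329 + 2
13: 14842621 = 13·1141740 + 1
17: 14842621 = 17·873095 + 6
19: 14842621 = 19·781190 + 11
23: 14842621 = 23·645331 + 8
29: 14842621 = 29·511814 + 15
31: 14842621 = 31·478794 + 7
37: 14842621 = 37·401151 + 34
41: 14842621 = 41·362015 + 6
43: 14842621 = 43·345177 + 10
47: 14842621 = 47·315800 + 21
53: 14842621 = 53·280049 + 24
59: 14842621 = 59·251569 + 50
61: 14842621 = 61·243321 + 40
67: 14842621 = 67·221531 + 44
71: 14842621 = 71·209051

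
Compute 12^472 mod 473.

210

12^1 ≡ 12 (mod 473)
12^2 ≡ 12^2 = 144 ≡ 144 (mod 473)
12^4 ≡ 144^2 = 20736 ≡ 397 (mod 473)
12^8 ≡ 397^2 = 157609 ≡ 100 (mod 473)
12^16 ≡ 100^2 = 10000 ≡ 67 (mod 473)
12^32 ≡ 67^2 = 4489 ≡ 232 (mod 473)
12^64 ≡ 232^2 = 53824 ≡ 375 (mod 473)
12^128 ≡ 375^2 = 140625 ≡ 144 (mod 473)
12^256 ≡ 144^2 = 20736 ≡ 397 (mod 473)
472 = 256 + 128 + 64 + 16 + 8 in binary powers of 2.
So 12^472 ≡ 397 · 144 · 375 · 67 · 100 ≡ 210 (mod 473).
Since 210 ≠ 1, base 12 is a Fermat witness: 473 is composite.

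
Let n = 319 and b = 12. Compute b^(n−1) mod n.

144

12^1 ≡ 12 (mod 319)
12^2 ≡ 12^2 = 144 ≡ 144 (mod 319)
12^4 ≡ 144^2 = 20736 ≡ 1 (mod 319)
12^8 ≡ 1^2 = 1 ≡ 1 (mod 319)
12^16 ≡ 1^2 = 1 ≡ 1 (mod 319)
12^32 ≡ 1^2 = 1 ≡ 1 (mod 319)
12^64 ≡ 1^2 = 1 ≡ 1 (mod 319)
12^128 ≡ 1^2 = 1 ≡ 1 (mod 319)
12^256 ≡ 1^2 = 1 ≡ 1 (mod 319)
318 = 256 + 32 + 16 + 8 + 4 + 2 in binary powers of 2.
So 12^318 ≡ 1 · 1 · 1 · 1 · 1 · 144 ≡ 144 (mod 319).
Since 144 ≠ 1, base 12 is a Fermat witness: 319 is composite.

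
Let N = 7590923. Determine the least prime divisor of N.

47

7590923 is odd.
Digit sum 35, not divisible by 3.
Ends in 3: not divisible by 5.
7: 7590923 = 7·1084417 + 4
11: 7590923 = 11·690083 + 10
13: 7590923 = 13·583917 + 2
17: 7590923 = 17·446524 + 15
19: 7590923 = 19·399522 + 5
23: 7590923 = 23·330040 + 3
29: 7590923 = 29·261755 + 28
31: 7590923 = 31·244868 + 15
37: 7590923 = 37·205160 + 3
41: 7590923 = 41·185144 + 19
43: 7590923 = 43·176533 + 4
47: 7590923 = 47·161509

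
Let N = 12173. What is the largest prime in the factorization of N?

47

12173 = 7 · 1739
1739 = 37 · 47
47 is prime.
So 12173 = 7 · 37 · 47; the largest prime factor is 47.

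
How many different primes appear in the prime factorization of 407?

2

407 = 11 · 37
407 = 11 · 37, which has 2 distinct prime factors.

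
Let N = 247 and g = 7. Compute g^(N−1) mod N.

77

7^1 ≡ 7 (mod 247)
7^2 ≡ 7^2 = 49 ≡ 49 (mod 247)
7^4 ≡ 49^2 = 2401 ≡ 178 (mod 247)
7^8 ≡ 178^2 = 31684 ≡ 68 (mod 247)
7^16 ≡ 68^2 = 4624 ≡ 178 (mod 247)
7^32 ≡ 178^2 = 31684 ≡ 68 (mod 247)
7^64 ≡ 68^2 = 4624 ≡ 178 (mod 247)
7^128 ≡ 178^2 = 31684 ≡ 68 (mod 247)
246 = 128 + 64 + 32 + 16 + 4 + 2 in binary powers of 2.
So 7^246 ≡ 68 · 178 · 68 · 178 · 178 · 49 ≡ 77 (mod 247).
Since 77 ≠ 1, base 7 is a Fermat witness: 247 is composite.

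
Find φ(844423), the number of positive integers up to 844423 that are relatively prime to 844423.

816480

Factor: 844423 = 61 · 109 · 127.
φ(844423) = (61−1) · (109−1) · (127−1) = 60 · 108 · 126 = 816480.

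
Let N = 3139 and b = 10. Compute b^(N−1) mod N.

10^1 ≡ 10 (mod 3139)
10^2 ≡ 10^2 = 100 ≡ 100 (mod 3139)
10^4 ≡ 100^2 = 10000 ≡ 583 (mod 3139)
10^8 ≡ 583^2 = 339889 ≡ 877 (mod 3139)
10^16 ≡ 877^2 = 769129 ≡ 74 (mod 3139)
10^32 ≡ 74^2 = 5476 ≡ 2337 (mod 3139)
10^64 ≡ 2337^2 = 5461569 ≡ 2848 (mod 3139)
10^128 ≡ 2848^2 = 8111104 ≡ 3067 (mod 3139)
10^256 ≡ 3067^2 = 9406489 ≡ 2045 (mod 3139)
10^512 ≡ 2045^2 = 4182025 ≡ 877 (mod 3139)
10^1024 ≡ 877^2 = 769129 ≡ 74 (mod 3139)
10^2048 ≡ 74^2 = 5476 ≡ 2337 (mod 3139)
3138 = 2048 + 1024 + 64 + 2 in binary powers of 2.
So 10^3138 ≡ 2337 · 74 · 2848 · 100 ≡ 2363 (mod 3139).
Since 2363 ≠ 1, base 10 is a Fermat witness: 3139 is composite.

2363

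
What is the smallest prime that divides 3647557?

59

3647557 is odd.
Digit sum 37, not divisible by 3.
Ends in 7: not divisible by 5.
7: 3647557 = 7·521079 + 4
11: 3647557 = 11·331596 + 1
13: 3647557 = 13·280581 + 4
17: 3647557 = 17·214562 + 3
19: 3647557 = 19·191976 + 13
23: 3647557 = 23·158589 + 10
29: 3647557 = 29·125777 + 24
31: 3647557 = 31·117663 + 4
37: 3647557 = 37·98582 + 23
41: 3647557 = 41·88964 + 33
43: 3647557 = 43·84826 + 39
47: 3647557 = 47·77607 + 28
53: 3647557 = 53·68821 + 44
59: 3647557 = 59·61823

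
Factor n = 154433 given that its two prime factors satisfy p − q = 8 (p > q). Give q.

Since p = q + 8, we have 154433 = q(q + 8), so q² + 8q − 154433 = 0.
Discriminant: 8² + 4·154433 = 64 + 617732 = 617796; √617796 = 786.
q = (−8 + 786)/2 = 389, and p = q + 8 = 397.
Check: 389 · 397 = 154433.

389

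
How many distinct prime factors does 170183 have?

170183 = 13^2 · 1007
1007 = 19 · 53
170183 = 13^2 · 19 · 53, which has 3 distinct prime factors.

3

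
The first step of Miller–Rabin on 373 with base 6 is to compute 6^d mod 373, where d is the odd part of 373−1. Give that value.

373 − 1 = 372 = 2^2 · 93, so d = 93.
6^1 ≡ 6 (mod 373)
6^2 ≡ 6^2 = 36 ≡ 36 (mod 373)
6^4 ≡ 36^2 = 1296 ≡ 177 (mod 373)
6^8 ≡ 177^2 = 31329 ≡ 370 (mod 373)
6^16 ≡ 370^2 = 136900 ≡ 9 (mod 373)
6^32 ≡ 9^2 = 81 ≡ 81 (mod 373)
6^64 ≡ 81^2 = 6561 ≡ 220 (mod 373)
93 = 64 + 16 + 8 + 4 + 1 in binary powers of 2.
So 6^93 ≡ 220 · 9 · 370 · 177 · 6 ≡ 269 (mod 373).
Squaring chain: 269 → 372; reaches −1, so base 6 does not prove 373 composite.

269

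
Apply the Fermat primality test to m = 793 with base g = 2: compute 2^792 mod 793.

2^1 ≡ 2 (mod 793)
2^2 ≡ 2^2 = 4 ≡ 4 (mod 793)
2^4 ≡ 4^2 = 16 ≡ 16 (mod 793)
2^8 ≡ 16^2 = 256 ≡ 256 (mod 793)
2^16 ≡ 256^2 = 65536 ≡ 510 (mod 793)
2^32 ≡ 510^2 = 260100 ≡ 789 (mod 793)
2^64 ≡ 789^2 = 622521 ≡ 16 (mod 793)
2^128 ≡ 16^2 = 256 ≡ 256 (mod 793)
2^256 ≡ 256^2 = 65536 ≡ 510 (mod 793)
2^512 ≡ 510^2 = 260100 ≡ 789 (mod 793)
792 = 512 + 256 + 16 + 8 in binary powers of 2.
So 2^792 ≡ 789 · 510 · 510 · 256 ≡ 131 (mod 793).
Since 131 ≠ 1, base 2 is a Fermat witness: 793 is composite.

131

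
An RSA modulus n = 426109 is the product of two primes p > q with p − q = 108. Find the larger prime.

709

Since p = q + 108, we have 426109 = q(q + 108), so q² + 108q − 426109 = 0.
Discriminant: 108² + 4·426109 = 11664 + 1704436 = 1716100; √1716100 = 1310.
q = (−108 + 1310)/2 = 601, and p = q + 108 = 709.
Check: 601 · 709 = 426109.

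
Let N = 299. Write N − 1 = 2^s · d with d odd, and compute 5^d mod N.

299 − 1 = 298 = 2^1 · 149, so d = 149.
5^1 ≡ 5 (mod 299)
5^2 ≡ 5^2 = 25 ≡ 25 (mod 299)
5^4 ≡ 25^2 = 625 ≡ 27 (mod 299)
5^8 ≡ 27^2 = 729 ≡ 131 (mod 299)
5^16 ≡ 131^2 = 17161 ≡ 118 (mod 299)
5^32 ≡ 118^2 = 13924 ≡ 170 (mod 299)
5^64 ≡ 170^2 = 28900 ≡ 196 (mod 299)
5^128 ≡ 196^2 = 38416 ≡ 144 (mod 299)
149 = 128 + 16 + 4 + 1 in binary powers of 2.
So 5^149 ≡ 144 · 118 · 27 · 5 ≡ 291 (mod 299).
Squaring chain: 291; never reaches −1, so base 5 is a Miller–Rabin witness that 299 is composite.

291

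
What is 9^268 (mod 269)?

9^1 ≡ 9 (mod 269)
9^2 ≡ 9^2 = 81 ≡ 81 (mod 269)
9^4 ≡ 81^2 = 6561 ≡ 105 (mod 269)
9^8 ≡ 105^2 = 11025 ≡ 265 (mod 269)
9^16 ≡ 265^2 = 70225 ≡ 16 (mod 269)
9^32 ≡ 16^2 = 256 ≡ 256 (mod 269)
9^64 ≡ 256^2 = 65536 ≡ 169 (mod 269)
9^128 ≡ 169^2 = 28561 ≡ 47 (mod 269)
9^256 ≡ 47^2 = 2209 ≡ 57 (mod 269)
268 = 256 + 8 + 4 in binary powers of 2.
So 9^268 ≡ 57 · 265 · 105 ≡ 1 (mod 269).
Since the result is 1, base 9 gives no evidence that 269 is composite.

1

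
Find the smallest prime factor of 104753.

104753 is odd.
Digit sum 20, not divisible by 3.
Ends in 3: not divisible by 5.
7: 104753 = 7·14964 + 5
11: 104753 = 11·9523

11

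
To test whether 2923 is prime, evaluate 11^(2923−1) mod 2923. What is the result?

11^1 ≡ 11 (mod 2923)
11^2 ≡ 11^2 = 121 ≡ 121 (mod 2923)
11^4 ≡ 121^2 = 14641 ≡ 26 (mod 2923)
11^8 ≡ 26^2 = 676 ≡ 676 (mod 2923)
11^16 ≡ 676^2 = 456976 ≡ 988 (mod 2923)
11^32 ≡ 988^2 = 976144 ≡ 2785 (mod 2923)
11^64 ≡ 2785^2 = 7756225 ≡ 1506 (mod 2923)
11^128 ≡ 1506^2 = 2268036 ≡ 2711 (mod 2923)
11^256 ≡ 2711^2 = 7349521 ≡ 1099 (mod 2923)
11^512 ≡ 1099^2 = 1207801 ≡ 602 (mod 2923)
11^1024 ≡ 602^2 = 362404 ≡ 2875 (mod 2923)
11^2048 ≡ 2875^2 = 8265625 ≡ 2304 (mod 2923)
2922 = 2048 + 512 + 256 + 64 + 32 + 8 + 2 in binary powers of 2.
So 11^2922 ≡ 2304 · 602 · 1099 · 1506 · 2785 · 676 · 121 ≡ 2258 (mod 2923).
Since 2258 ≠ 1, base 11 is a Fermat witness: 2923 is composite.

2258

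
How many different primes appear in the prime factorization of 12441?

4

12441 = 3 · 4147
4147 = 11 · 377
377 = 13 · 29
12441 = 3 · 11 · 13 · 29, which has 4 distinct prime factors.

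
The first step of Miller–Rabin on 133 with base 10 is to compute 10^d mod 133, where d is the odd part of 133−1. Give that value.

27

133 − 1 = 132 = 2^2 · 33, so d = 33.
10^1 ≡ 10 (mod 133)
10^2 ≡ 10^2 = 100 ≡ 100 (mod 133)
10^4 ≡ 100^2 = 10000 ≡ 25 (mod 133)
10^8 ≡ 25^2 = 625 ≡ 93 (mod 133)
10^16 ≡ 93^2 = 8649 ≡ 4 (mod 133)
10^32 ≡ 4^2 = 16 ≡ 16 (mod 133)
33 = 32 + 1 in binary powers of 2.
So 10^33 ≡ 16 · 10 ≡ 27 (mod 133).
Squaring chain: 27 → 64; never reaches −1, so base 10 is a Miller–Rabin witness that 133 is composite.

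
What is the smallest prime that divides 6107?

6107 is odd.
Digit sum 14, not divisible by 3.
Ends in 7: not divisible by 5.
7: 6107 = 7·872 + 3
11: 6107 = 11·555 + 2
13: 6107 = 13·469 + 10
17: 6107 = 17·359 + 4
19: 6107 = 19·321 + 8
23: 6107 = 23·265 + 12
29: 6107 = 29·210 + 17
31: 6107 = 31·197

31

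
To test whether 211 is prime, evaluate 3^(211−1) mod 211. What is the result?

3^1 ≡ 3 (mod 211)
3^2 ≡ 3^2 = 9 ≡ 9 (mod 211)
3^4 ≡ 9^2 = 81 ≡ 81 (mod 211)
3^8 ≡ 81^2 = 6561 ≡ 20 (mod 211)
3^16 ≡ 20^2 = 400 ≡ 189 (mod 211)
3^32 ≡ 189^2 = 35721 ≡ 62 (mod 211)
3^64 ≡ 62^2 = 3844 ≡ 46 (mod 211)
3^128 ≡ 46^2 = 2116 ≡ 6 (mod 211)
210 = 128 + 64 + 16 + 2 in binary powers of 2.
So 3^210 ≡ 6 · 46 · 189 · 9 ≡ 1 (mod 211).
Since the result is 1, base 3 gives no evidence that 211 is composite.

1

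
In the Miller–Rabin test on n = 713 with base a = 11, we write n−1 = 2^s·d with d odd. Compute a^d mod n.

713 − 1 = 712 = 2^3 · 89, so d = 89.
11^1 ≡ 11 (mod 713)
11^2 ≡ 11^2 = 121 ≡ 121 (mod 713)
11^4 ≡ 121^2 = 14641 ≡ 381 (mod 713)
11^8 ≡ 381^2 = 145161 ≡ 422 (mod 713)
11^16 ≡ 422^2 = 178084 ≡ 547 (mod 713)
11^32 ≡ 547^2 = 299209 ≡ 462 (mod 713)
11^64 ≡ 462^2 = 213444 ≡ 257 (mod 713)
89 = 64 + 16 + 8 + 1 in binary powers of 2.
So 11^89 ≡ 257 · 547 · 422 · 11 ≡ 172 (mod 713).
Squaring chain: 172 → 351 → 565; never reaches −1, so base 11 is a Miller–Rabin witness that 713 is composite.

172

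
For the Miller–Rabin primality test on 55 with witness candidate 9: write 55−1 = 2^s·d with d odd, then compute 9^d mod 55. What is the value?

55 − 1 = 54 = 2^1 · 27, so d = 27.
9^1 ≡ 9 (mod 55)
9^2 ≡ 9^2 = 81 ≡ 26 (mod 55)
9^4 ≡ 26^2 = 676 ≡ 16 (mod 55)
9^8 ≡ 16^2 = 256 ≡ 36 (mod 55)
9^16 ≡ 36^2 = 1296 ≡ 31 (mod 55)
27 = 16 + 8 + 2 + 1 in binary powers of 2.
So 9^27 ≡ 31 · 36 · 26 · 9 ≡ 4 (mod 55).
Squaring chain: 4; never reaches −1, so base 9 is a Miller–Rabin witness that 55 is composite.

4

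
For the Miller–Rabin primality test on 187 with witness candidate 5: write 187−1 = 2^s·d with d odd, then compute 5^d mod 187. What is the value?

37

187 − 1 = 186 = 2^1 · 93, so d = 93.
5^1 ≡ 5 (mod 187)
5^2 ≡ 5^2 = 25 ≡ 25 (mod 187)
5^4 ≡ 25^2 = 625 ≡ 64 (mod 187)
5^8 ≡ 64^2 = 4096 ≡ 169 (mod 187)
5^16 ≡ 169^2 = 28561 ≡ 137 (mod 187)
5^32 ≡ 137^2 = 18769 ≡ 69 (mod 187)
5^64 ≡ 69^2 = 4761 ≡ 86 (mod 187)
93 = 64 + 16 + 8 + 4 + 1 in binary powers of 2.
So 5^93 ≡ 86 · 137 · 169 · 64 · 5 ≡ 37 (mod 187).
Squaring chain: 37; never reaches −1, so base 5 is a Miller–Rabin witness that 187 is composite.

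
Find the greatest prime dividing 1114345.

73

1114345 = 5 · 222869
222869 = 43 · 5183
5183 = 71 · 73
73 is prime.
So 1114345 = 5 · 43 · 71 · 73; the largest prime factor is 73.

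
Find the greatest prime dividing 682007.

97

682007 = 79 · 8633
8633 = 89 · 97
97 is prime.
So 682007 = 79 · 89 · 97; the largest prime factor is 97.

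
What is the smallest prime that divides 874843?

874843 is odd.
Digit sum 34, not divisible by 3.
Ends in 3: not divisible by 5.
7: 874843 = 7·124977 + 4
11: 874843 = 11·79531 + 2
13: 874843 = 13·67295 + 8
17: 874843 = 17·51461 + 6
19: 874843 = 19·46044 + 7
23: 874843 = 23·38036 + 15
29: 874843 = 29·30167

29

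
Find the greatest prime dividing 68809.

68809 = 13 · 5293
5293 = 67 · 79
79 is prime.
So 68809 = 13 · 67 · 79; the largest prime factor is 79.

79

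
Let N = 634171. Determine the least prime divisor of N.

634171 is odd.
Digit sum 22, not divisible by 3.
Ends in 1: not divisible by 5.
7: 634171 = 7·90595 + 6
11: 634171 = 11·57651 + 10
13: 634171 = 13·48782 + 5
17: 634171 = 17·37304 + 3
19: 634171 = 19·33377 + 8
23: 634171 = 23·27572 + 15
29: 634171 = 29·21867 + 28
31: 634171 = 31·20457 + 4
37: 634171 = 37·17139 + 28
41: 634171 = 41·15467 + 24
43: 634171 = 43·14748 + 7
47: 634171 = 47·13493

47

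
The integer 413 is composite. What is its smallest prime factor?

413 is odd.
Digit sum 8, not divisible by 3.
Ends in 3: not divisible by 5.
7: 413 = 7·59

7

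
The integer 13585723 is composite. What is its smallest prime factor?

97

13585723 is odd.
Digit sum 34, not divisible by 3.
Ends in 3: not divisible by 5.
7: 13585723 = 7·1940817 + 4
11: 13585723 = 11·1235065 + 8
13: 13585723 = 13·1045055 + 8
17: 13585723 = 17·799160 + 3
19: 13585723 = 19·715038 + 1
23: 13585723 = 23·590683 + 14
29: 13585723 = 29·468473 + 6
31: 13585723 = 31·438249 + 4
37: 13585723 = 37·367181 + 26
41: 13585723 = 41·331359 + 4
43: 13585723 = 43·315947 + 2
47: 13585723 = 47·289057 + 44
53: 13585723 = 53·256334 + 21
59: 13585723 = 59·230266 + 29
61: 13585723 = 61·222716 + 47
67: 13585723 = 67·202771 + 66
71: 13585723 = 71·191348 + 15
73: 13585723 = 73·186105 + 58
79: 13585723 = 79·171971 + 14
83: 13585723 = 83·163683 + 34
89: 13585723 = 89·152648 + 51
97: 13585723 = 97·140059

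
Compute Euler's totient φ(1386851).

Factor: 1386851 = 53 · 137 · 191.
φ(1386851) = (53−1) · (137−1) · (191−1) = 52 · 136 · 190 = 1343680.

1343680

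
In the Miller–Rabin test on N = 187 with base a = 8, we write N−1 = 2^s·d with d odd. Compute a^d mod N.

187 − 1 = 186 = 2^1 · 93, so d = 93.
8^1 ≡ 8 (mod 187)
8^2 ≡ 8^2 = 64 ≡ 64 (mod 187)
8^4 ≡ 64^2 = 4096 ≡ 169 (mod 187)
8^8 ≡ 169^2 = 28561 ≡ 137 (mod 187)
8^16 ≡ 137^2 = 18769 ≡ 69 (mod 187)
8^32 ≡ 69^2 = 4761 ≡ 86 (mod 187)
8^64 ≡ 86^2 = 7396 ≡ 103 (mod 187)
93 = 64 + 16 + 8 + 4 + 1 in binary powers of 2.
So 8^93 ≡ 103 · 69 · 137 · 169 · 8 ≡ 94 (mod 187).
Squaring chain: 94; never reaches −1, so base 8 is a Miller–Rabin witness that 187 is composite.

94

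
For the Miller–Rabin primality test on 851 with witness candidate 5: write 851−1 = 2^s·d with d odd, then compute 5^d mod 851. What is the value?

109

851 − 1 = 850 = 2^1 · 425, so d = 425.
5^1 ≡ 5 (mod 851)
5^2 ≡ 5^2 = 25 ≡ 25 (mod 851)
5^4 ≡ 25^2 = 625 ≡ 625 (mod 851)
5^8 ≡ 625^2 = 390625 ≡ 16 (mod 851)
5^16 ≡ 16^2 = 256 ≡ 256 (mod 851)
5^32 ≡ 256^2 = 65536 ≡ 9 (mod 851)
5^64 ≡ 9^2 = 81 ≡ 81 (mod 851)
5^128 ≡ 81^2 = 6561 ≡ 604 (mod 851)
5^256 ≡ 604^2 = 364816 ≡ 588 (mod 851)
425 = 256 + 128 + 32 + 8 + 1 in binary powers of 2.
So 5^425 ≡ 588 · 604 · 9 · 16 · 5 ≡ 109 (mod 851).
Squaring chain: 109; never reaches −1, so base 5 is a Miller–Rabin witness that 851 is composite.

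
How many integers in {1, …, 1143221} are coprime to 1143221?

1108800

Factor: 1143221 = 67 · 113 · 151.
φ(1143221) = (67−1) · (113−1) · (151−1) = 66 · 112 · 150 = 1108800.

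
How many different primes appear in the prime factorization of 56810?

5

56810 = 2 · 28405
28405 = 5 · 5681
5681 = 13 · 437
437 = 19 · 23
56810 = 2 · 5 · 13 · 19 · 23, which has 5 distinct prime factors.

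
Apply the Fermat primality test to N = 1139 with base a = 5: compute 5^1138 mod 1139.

1096

5^1 ≡ 5 (mod 1139)
5^2 ≡ 5^2 = 25 ≡ 25 (mod 1139)
5^4 ≡ 25^2 = 625 ≡ 625 (mod 1139)
5^8 ≡ 625^2 = 390625 ≡ 1087 (mod 1139)
5^16 ≡ 1087^2 = 1181569 ≡ 426 (mod 1139)
5^32 ≡ 426^2 = 181476 ≡ 375 (mod 1139)
5^64 ≡ 375^2 = 140625 ≡ 528 (mod 1139)
5^128 ≡ 528^2 = 278784 ≡ 868 (mod 1139)
5^256 ≡ 868^2 = 753424 ≡ 545 (mod 1139)
5^512 ≡ 545^2 = 297025 ≡ 885 (mod 1139)
5^1024 ≡ 885^2 = 783225 ≡ 732 (mod 1139)
1138 = 1024 + 64 + 32 + 16 + 2 in binary powers of 2.
So 5^1138 ≡ 732 · 528 · 375 · 426 · 25 ≡ 1096 (mod 1139).
Since 1096 ≠ 1, base 5 is a Fermat witness: 1139 is composite.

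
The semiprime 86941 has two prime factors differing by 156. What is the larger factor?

383

Since p = q + 156, we have 86941 = q(q + 156), so q² + 156q − 86941 = 0.
Discriminant: 156² + 4·86941 = 24336 + 347764 = 372100; √372100 = 610.
q = (−156 + 610)/2 = 227, and p = q + 156 = 383.
Check: 227 · 383 = 86941.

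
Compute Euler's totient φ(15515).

11872

Factor: 15515 = 5 · 29 · 107.
φ(15515) = (5−1) · (29−1) · (107−1) = 4 · 28 · 106 = 11872.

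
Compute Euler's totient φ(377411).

Factor: 377411 = 43 · 67 · 131.
φ(377411) = (43−1) · (67−1) · (131−1) = 42 · 66 · 130 = 360360.

360360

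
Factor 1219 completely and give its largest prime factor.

53

1219 = 23 · 53
53 is prime.
So 1219 = 23 · 53; the largest prime factor is 53.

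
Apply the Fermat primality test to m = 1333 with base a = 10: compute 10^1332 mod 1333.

10^1 ≡ 10 (mod 1333)
10^2 ≡ 10^2 = 100 ≡ 100 (mod 1333)
10^4 ≡ 100^2 = 10000 ≡ 669 (mod 1333)
10^8 ≡ 669^2 = 447561 ≡ 1006 (mod 1333)
10^16 ≡ 1006^2 = 1012036 ≡ 289 (mod 1333)
10^32 ≡ 289^2 = 83521 ≡ 875 (mod 1333)
10^64 ≡ 875^2 = 765625 ≡ 483 (mod 1333)
10^128 ≡ 483^2 = 233289 ≡ 14 (mod 1333)
10^256 ≡ 14^2 = 196 ≡ 196 (mod 1333)
10^512 ≡ 196^2 = 38416 ≡ 1092 (mod 1333)
10^1024 ≡ 1092^2 = 1192464 ≡ 762 (mod 1333)
1332 = 1024 + 256 + 32 + 16 + 4 in binary powers of 2.
So 10^1332 ≡ 762 · 196 · 875 · 289 · 669 ≡ 686 (mod 1333).
Since 686 ≠ 1, base 10 is a Fermat witness: 1333 is composite.

686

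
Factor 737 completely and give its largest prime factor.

737 = 11 · 67
67 is prime.
So 737 = 11 · 67; the largest prime factor is 67.

67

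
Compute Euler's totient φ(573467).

548800

Factor: 573467 = 41 · 71 · 197.
φ(573467) = (41−1) · (71−1) · (197−1) = 40 · 70 · 196 = 548800.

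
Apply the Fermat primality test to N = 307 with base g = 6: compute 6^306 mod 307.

1

6^1 ≡ 6 (mod 307)
6^2 ≡ 6^2 = 36 ≡ 36 (mod 307)
6^4 ≡ 36^2 = 1296 ≡ 68 (mod 307)
6^8 ≡ 68^2 = 4624 ≡ 19 (mod 307)
6^16 ≡ 19^2 = 361 ≡ 54 (mod 307)
6^32 ≡ 54^2 = 2916 ≡ 153 (mod 307)
6^64 ≡ 153^2 = 23409 ≡ 77 (mod 307)
6^128 ≡ 77^2 = 5929 ≡ 96 (mod 307)
6^256 ≡ 96^2 = 9216 ≡ 6 (mod 307)
306 = 256 + 32 + 16 + 2 in binary powers of 2.
So 6^306 ≡ 6 · 153 · 54 · 36 ≡ 1 (mod 307).
Since the result is 1, base 6 gives no evidence that 307 is composite.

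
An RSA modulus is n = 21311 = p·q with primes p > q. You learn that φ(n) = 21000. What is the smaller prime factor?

φ(n) = (p−1)(q−1) = n − (p+q) + 1, so p + q = 21311 − 21000 + 1 = 312.
p and q are the roots of t² − 312t + 21311 = 0.
Discriminant: 312² − 4·21311 = 97344 − 85244 = 12100; √12100 = 110.
q = (312 − 110)/2 = 101, p = (312 + 110)/2 = 211.
Check: 101 · 211 = 21311.

101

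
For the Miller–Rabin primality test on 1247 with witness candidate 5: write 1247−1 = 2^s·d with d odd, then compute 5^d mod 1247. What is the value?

1247 − 1 = 1246 = 2^1 · 623, so d = 623.
5^1 ≡ 5 (mod 1247)
5^2 ≡ 5^2 = 25 ≡ 25 (mod 1247)
5^4 ≡ 25^2 = 625 ≡ 625 (mod 1247)
5^8 ≡ 625^2 = 390625 ≡ 314 (mod 1247)
5^16 ≡ 314^2 = 98596 ≡ 83 (mod 1247)
5^32 ≡ 83^2 = 6889 ≡ 654 (mod 1247)
5^64 ≡ 654^2 = 427716 ≡ 1242 (mod 1247)
5^128 ≡ 1242^2 = 1542564 ≡ 25 (mod 1247)
5^256 ≡ 25^2 = 625 ≡ 625 (mod 1247)
5^512 ≡ 625^2 = 390625 ≡ 314 (mod 1247)
623 = 512 + 64 + 32 + 8 + 4 + 2 + 1 in binary powers of 2.
So 5^623 ≡ 314 · 1242 · 654 · 314 · 625 · 25 · 5 ≡ 695 (mod 1247).
Squaring chain: 695; never reaches −1, so base 5 is a Miller–Rabin witness that 1247 is composite.

695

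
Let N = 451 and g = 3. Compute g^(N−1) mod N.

3^1 ≡ 3 (mod 451)
3^2 ≡ 3^2 = 9 ≡ 9 (mod 451)
3^4 ≡ 9^2 = 81 ≡ 81 (mod 451)
3^8 ≡ 81^2 = 6561 ≡ 247 (mod 451)
3^16 ≡ 247^2 = 61009 ≡ 124 (mod 451)
3^32 ≡ 124^2 = 15376 ≡ 42 (mod 451)
3^64 ≡ 42^2 = 1764 ≡ 411 (mod 451)
3^128 ≡ 411^2 = 168921 ≡ 247 (mod 451)
3^256 ≡ 247^2 = 61009 ≡ 124 (mod 451)
450 = 256 + 128 + 64 + 2 in binary powers of 2.
So 3^450 ≡ 124 · 247 · 411 · 9 ≡ 419 (mod 451).
Since 419 ≠ 1, base 3 is a Fermat witness: 451 is composite.

419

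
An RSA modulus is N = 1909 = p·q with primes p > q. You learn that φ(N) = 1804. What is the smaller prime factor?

φ(n) = (p−1)(q−1) = n − (p+q) + 1, so p + q = 1909 − 1804 + 1 = 106.
p and q are the roots of t² − 106t + 1909 = 0.
Discriminant: 106² − 4·1909 = 11236 − 7636 = 3600; √3600 = 60.
q = (106 − 60)/2 = 23, p = (106 + 60)/2 = 83.
Check: 23 · 83 = 1909.

23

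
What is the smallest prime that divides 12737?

12737 is odd.
Digit sum 20, not divisible by 3.
Ends in 7: not divisible by 5.
7: 12737 = 7·1819 + 4
11: 12737 = 11·1157 + 10
13: 12737 = 13·979 + 10
17: 12737 = 17·749 + 4
19: 12737 = 19·670 + 7
23: 12737 = 23·553 + 18
29: 12737 = 29·439 + 6
31: 12737 = 31·410 + 27
37: 12737 = 37·344 + 9
41: 12737 = 41·310 + 27
43: 12737 = 43·296 + 9
47: 12737 = 47·271

47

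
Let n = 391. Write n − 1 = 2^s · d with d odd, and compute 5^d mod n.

391 − 1 = 390 = 2^1 · 195, so d = 195.
5^1 ≡ 5 (mod 391)
5^2 ≡ 5^2 = 25 ≡ 25 (mod 391)
5^4 ≡ 25^2 = 625 ≡ 234 (mod 391)
5^8 ≡ 234^2 = 54756 ≡ 16 (mod 391)
5^16 ≡ 16^2 = 256 ≡ 256 (mod 391)
5^32 ≡ 256^2 = 65536 ≡ 239 (mod 391)
5^64 ≡ 239^2 = 57121 ≡ 35 (mod 391)
5^128 ≡ 35^2 = 1225 ≡ 52 (mod 391)
195 = 128 + 64 + 2 + 1 in binary powers of 2.
So 5^195 ≡ 52 · 35 · 25 · 5 ≡ 329 (mod 391).
Squaring chain: 329; never reaches −1, so base 5 is a Miller–Rabin witness that 391 is composite.

329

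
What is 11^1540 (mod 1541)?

967

11^1 ≡ 11 (mod 1541)
11^2 ≡ 11^2 = 121 ≡ 121 (mod 1541)
11^4 ≡ 121^2 = 14641 ≡ 772 (mod 1541)
11^8 ≡ 772^2 = 595984 ≡ 1158 (mod 1541)
11^16 ≡ 1158^2 = 1340964 ≡ 294 (mod 1541)
11^32 ≡ 294^2 = 86436 ≡ 140 (mod 1541)
11^64 ≡ 140^2 = 19600 ≡ 1108 (mod 1541)
11^128 ≡ 1108^2 = 1227664 ≡ 1028 (mod 1541)
11^256 ≡ 1028^2 = 1056784 ≡ 1199 (mod 1541)
11^512 ≡ 1199^2 = 1437601 ≡ 1389 (mod 1541)
11^1024 ≡ 1389^2 = 1929321 ≡ 1530 (mod 1541)
1540 = 1024 + 512 + 4 in binary powers of 2.
So 11^1540 ≡ 1530 · 1389 · 772 ≡ 967 (mod 1541).
Since 967 ≠ 1, base 11 is a Fermat witness: 1541 is composite.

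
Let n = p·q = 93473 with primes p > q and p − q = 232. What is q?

Since p = q + 232, we have 93473 = q(q + 232), so q² + 232q − 93473 = 0.
Discriminant: 232² + 4·93473 = 53824 + 373892 = 427716; √427716 = 654.
q = (−232 + 654)/2 = 211, and p = q + 232 = 443.
Check: 211 · 443 = 93473.

211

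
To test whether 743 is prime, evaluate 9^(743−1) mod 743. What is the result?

9^1 ≡ 9 (mod 743)
9^2 ≡ 9^2 = 81 ≡ 81 (mod 743)
9^4 ≡ 81^2 = 6561 ≡ 617 (mod 743)
9^8 ≡ 617^2 = 380689 ≡ 273 (mod 743)
9^16 ≡ 273^2 = 74529 ≡ 229 (mod 743)
9^32 ≡ 229^2 = 52441 ≡ 431 (mod 743)
9^64 ≡ 431^2 = 185761 ≡ 11 (mod 743)
9^128 ≡ 11^2 = 121 ≡ 121 (mod 743)
9^256 ≡ 121^2 = 14641 ≡ 524 (mod 743)
9^512 ≡ 524^2 = 274576 ≡ 409 (mod 743)
742 = 512 + 128 + 64 + 32 + 4 + 2 in binary powers of 2.
So 9^742 ≡ 409 · 121 · 11 · 431 · 617 · 81 ≡ 1 (mod 743).
Since the result is 1, base 9 gives no evidence that 743 is composite.

1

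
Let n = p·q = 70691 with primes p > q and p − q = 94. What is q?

223

Since p = q + 94, we have 70691 = q(q + 94), so q² + 94q − 70691 = 0.
Discriminant: 94² + 4·70691 = 8836 + 282764 = 291600; √291600 = 540.
q = (−94 + 540)/2 = 223, and p = q + 94 = 317.
Check: 223 · 317 = 70691.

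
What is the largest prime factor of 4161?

4161 = 3 · 1387
1387 = 19 · 73
73 is prime.
So 4161 = 3 · 19 · 73; the largest prime factor is 73.

73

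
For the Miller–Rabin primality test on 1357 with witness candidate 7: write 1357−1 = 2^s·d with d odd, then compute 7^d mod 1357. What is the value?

1357 − 1 = 1356 = 2^2 · 339, so d = 339.
7^1 ≡ 7 (mod 1357)
7^2 ≡ 7^2 = 49 ≡ 49 (mod 1357)
7^4 ≡ 49^2 = 2401 ≡ 1044 (mod 1357)
7^8 ≡ 1044^2 = 1089936 ≡ 265 (mod 1357)
7^16 ≡ 265^2 = 70225 ≡ 1018 (mod 1357)
7^32 ≡ 1018^2 = 1036324 ≡ 933 (mod 1357)
7^64 ≡ 933^2 = 870489 ≡ 652 (mod 1357)
7^128 ≡ 652^2 = 425104 ≡ 363 (mod 1357)
7^256 ≡ 363^2 = 131769 ≡ 140 (mod 1357)
339 = 256 + 64 + 16 + 2 + 1 in binary powers of 2.
So 7^339 ≡ 140 · 652 · 1018 · 49 · 7 ≡ 84 (mod 1357).
Squaring chain: 84 → 271; never reaches −1, so base 7 is a Miller–Rabin witness that 1357 is composite.

84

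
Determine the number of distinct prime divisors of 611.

2

611 = 13 · 47
611 = 13 · 47, which has 2 distinct prime factors.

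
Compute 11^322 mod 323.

11^1 ≡ 11 (mod 323)
11^2 ≡ 11^2 = 121 ≡ 121 (mod 323)
11^4 ≡ 121^2 = 14641 ≡ 106 (mod 323)
11^8 ≡ 106^2 = 11236 ≡ 254 (mod 323)
11^16 ≡ 254^2 = 64516 ≡ 239 (mod 323)
11^32 ≡ 239^2 = 57121 ≡ 273 (mod 323)
11^64 ≡ 273^2 = 74529 ≡ 239 (mod 323)
11^128 ≡ 239^2 = 57121 ≡ 273 (mod 323)
11^256 ≡ 273^2 = 74529 ≡ 239 (mod 323)
322 = 256 + 64 + 2 in binary powers of 2.
So 11^322 ≡ 239 · 239 · 121 ≡ 87 (mod 323).
Since 87 ≠ 1, base 11 is a Fermat witness: 323 is composite.

87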